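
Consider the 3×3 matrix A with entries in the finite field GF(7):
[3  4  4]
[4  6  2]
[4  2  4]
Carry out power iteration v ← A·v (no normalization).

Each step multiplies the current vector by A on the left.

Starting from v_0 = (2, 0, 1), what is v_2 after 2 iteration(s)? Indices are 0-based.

v_0 = (2, 0, 1).
v_1 = A·v_0 = (3, 3, 5).
v_2 = A·v_1 = (6, 5, 3).

v_2 = (6, 5, 3)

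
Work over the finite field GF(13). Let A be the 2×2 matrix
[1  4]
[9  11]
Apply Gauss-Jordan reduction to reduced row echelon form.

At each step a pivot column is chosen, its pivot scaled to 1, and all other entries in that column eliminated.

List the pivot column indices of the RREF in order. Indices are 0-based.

pivot columns: 0, 1

step 1: normalize row 0 (÷1) = (1, 4)
  row 1: subtract 9×row0 = (0, 1)
step 2: normalize row 1 (÷1) = (0, 1)
  row 0: subtract 4×row1 = (1, 0)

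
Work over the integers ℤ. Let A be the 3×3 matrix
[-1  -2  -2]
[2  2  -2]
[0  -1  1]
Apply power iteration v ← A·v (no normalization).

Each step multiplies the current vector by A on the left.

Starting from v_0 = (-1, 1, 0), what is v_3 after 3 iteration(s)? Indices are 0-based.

v_0 = (-1, 1, 0).
v_1 = A·v_0 = (-1, 0, -1).
v_2 = A·v_1 = (3, 0, -1).
v_3 = A·v_2 = (-1, 8, -1).

v_3 = (-1, 8, -1)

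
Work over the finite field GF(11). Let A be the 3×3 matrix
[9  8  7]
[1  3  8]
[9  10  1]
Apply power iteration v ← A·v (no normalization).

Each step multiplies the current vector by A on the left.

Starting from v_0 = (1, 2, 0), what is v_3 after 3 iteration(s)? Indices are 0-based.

v_3 = (4, 5, 2)

v_0 = (1, 2, 0).
v_1 = A·v_0 = (3, 7, 7).
v_2 = A·v_1 = (0, 3, 5).
v_3 = A·v_2 = (4, 5, 2).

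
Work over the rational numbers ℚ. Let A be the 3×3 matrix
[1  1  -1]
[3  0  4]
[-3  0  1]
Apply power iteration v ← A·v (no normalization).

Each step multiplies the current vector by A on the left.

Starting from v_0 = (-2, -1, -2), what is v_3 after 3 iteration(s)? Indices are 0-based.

v_3 = (-13, -29, 64)

v_0 = (-2, -1, -2).
v_1 = A·v_0 = (-1, -14, 4).
v_2 = A·v_1 = (-19, 13, 7).
v_3 = A·v_2 = (-13, -29, 64).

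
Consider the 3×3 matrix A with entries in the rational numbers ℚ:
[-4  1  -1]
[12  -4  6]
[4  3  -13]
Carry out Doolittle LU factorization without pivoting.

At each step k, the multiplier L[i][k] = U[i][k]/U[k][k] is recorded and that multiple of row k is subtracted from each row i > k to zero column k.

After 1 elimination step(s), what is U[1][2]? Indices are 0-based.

k=0: U[0][0]=-4
  eliminate (1,0): mult=-3, new row 1: (0, -1, 3); set L[1][0]=-3
  eliminate (2,0): mult=-1, new row 2: (0, 4, -14); set L[2][0]=-1

U[1][2] = 3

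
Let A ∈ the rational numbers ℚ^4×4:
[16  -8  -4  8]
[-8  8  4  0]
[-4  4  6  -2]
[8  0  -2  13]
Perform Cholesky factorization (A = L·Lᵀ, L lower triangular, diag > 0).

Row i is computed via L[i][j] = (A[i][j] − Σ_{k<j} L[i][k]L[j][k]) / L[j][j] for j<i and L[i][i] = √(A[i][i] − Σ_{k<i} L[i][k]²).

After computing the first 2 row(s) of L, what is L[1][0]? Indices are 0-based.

Step 1: L[0][0] = √(16) = 4.
  L[1][0] = (-8) / L[0][0] = -2.
Step 2: L[1][1] = √(4) = 2.

L[1][0] = -2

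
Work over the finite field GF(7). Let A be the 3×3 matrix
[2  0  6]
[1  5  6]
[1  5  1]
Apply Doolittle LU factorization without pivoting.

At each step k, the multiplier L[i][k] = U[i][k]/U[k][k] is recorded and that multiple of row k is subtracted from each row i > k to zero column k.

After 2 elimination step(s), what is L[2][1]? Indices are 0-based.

L[2][1] = 1

k=0: U[0][0]=2
  eliminate (1,0): mult=4, new row 1: (0, 5, 3); set L[1][0]=4
  eliminate (2,0): mult=4, new row 2: (0, 5, 5); set L[2][0]=4
k=1: U[1][1]=5
  eliminate (2,1): mult=1, new row 2: (0, 0, 2); set L[2][1]=1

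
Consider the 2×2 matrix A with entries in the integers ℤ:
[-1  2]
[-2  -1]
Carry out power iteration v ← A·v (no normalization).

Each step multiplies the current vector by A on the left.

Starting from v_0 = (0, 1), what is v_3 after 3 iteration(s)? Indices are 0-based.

v_3 = (-2, 11)

v_0 = (0, 1).
v_1 = A·v_0 = (2, -1).
v_2 = A·v_1 = (-4, -3).
v_3 = A·v_2 = (-2, 11).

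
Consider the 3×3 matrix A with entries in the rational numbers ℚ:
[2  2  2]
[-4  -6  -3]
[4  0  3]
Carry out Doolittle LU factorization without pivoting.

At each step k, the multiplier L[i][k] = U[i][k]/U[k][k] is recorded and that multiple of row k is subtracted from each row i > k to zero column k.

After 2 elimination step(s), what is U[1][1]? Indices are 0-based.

U[1][1] = -2

k=0: U[0][0]=2
  eliminate (1,0): mult=-2, new row 1: (0, -2, 1); set L[1][0]=-2
  eliminate (2,0): mult=2, new row 2: (0, -4, -1); set L[2][0]=2
k=1: U[1][1]=-2
  eliminate (2,1): mult=2, new row 2: (0, 0, -3); set L[2][1]=2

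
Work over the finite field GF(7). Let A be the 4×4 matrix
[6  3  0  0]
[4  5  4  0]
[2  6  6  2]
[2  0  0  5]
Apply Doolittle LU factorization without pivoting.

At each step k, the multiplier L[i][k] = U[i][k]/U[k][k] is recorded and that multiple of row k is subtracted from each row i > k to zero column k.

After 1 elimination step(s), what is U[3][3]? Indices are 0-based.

[col 0] pivot 6
  R1 -= 3*R0 → (0, 3, 4, 0)  (L[1][0] := 3)
  R2 -= 5*R0 → (0, 5, 6, 2)  (L[2][0] := 5)
  R3 -= 5*R0 → (0, 6, 0, 5)  (L[3][0] := 5)

U[3][3] = 5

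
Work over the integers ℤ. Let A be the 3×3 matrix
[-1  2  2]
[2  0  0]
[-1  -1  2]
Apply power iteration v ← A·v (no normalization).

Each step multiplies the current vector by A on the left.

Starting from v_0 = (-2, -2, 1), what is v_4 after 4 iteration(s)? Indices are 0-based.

v_4 = (44, 56, 20)

v_0 = (-2, -2, 1).
v_1 = A·v_0 = (0, -4, 6).
v_2 = A·v_1 = (4, 0, 16).
v_3 = A·v_2 = (28, 8, 28).
v_4 = A·v_3 = (44, 56, 20).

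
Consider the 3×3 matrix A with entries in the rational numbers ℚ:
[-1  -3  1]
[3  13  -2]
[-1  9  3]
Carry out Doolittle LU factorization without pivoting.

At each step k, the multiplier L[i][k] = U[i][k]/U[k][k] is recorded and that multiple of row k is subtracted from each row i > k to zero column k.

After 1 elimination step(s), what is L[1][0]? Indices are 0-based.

Step 1: pivot at (0,0) is -1.
  row1 ← row1 − (-3)·row0  ⇒  L[1][0]=-3, U row1=(0, 4, 1)
  row2 ← row2 − (1)·row0  ⇒  L[2][0]=1, U row2=(0, 12, 2)

L[1][0] = -3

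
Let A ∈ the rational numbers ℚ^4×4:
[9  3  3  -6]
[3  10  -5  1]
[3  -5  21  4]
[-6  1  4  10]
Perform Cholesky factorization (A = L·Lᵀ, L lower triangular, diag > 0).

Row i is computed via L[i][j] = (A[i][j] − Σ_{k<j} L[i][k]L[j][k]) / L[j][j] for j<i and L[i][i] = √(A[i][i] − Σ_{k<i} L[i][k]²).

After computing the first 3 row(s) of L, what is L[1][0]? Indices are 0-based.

Step 1: L[0][0] = √(9) = 3.
  L[1][0] = (3) / L[0][0] = 1.
Step 2: L[1][1] = √(9) = 3.
  L[2][0] = (3) / L[0][0] = 1.
  L[2][1] = (-6) / L[1][1] = -2.
Step 3: L[2][2] = √(16) = 4.

L[1][0] = 1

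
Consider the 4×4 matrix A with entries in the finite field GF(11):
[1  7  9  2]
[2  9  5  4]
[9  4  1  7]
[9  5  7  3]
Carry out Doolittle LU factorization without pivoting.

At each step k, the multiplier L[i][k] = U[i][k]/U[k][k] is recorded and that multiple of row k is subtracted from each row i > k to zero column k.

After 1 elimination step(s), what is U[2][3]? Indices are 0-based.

U[2][3] = 0

k=0: U[0][0]=1
  eliminate (1,0): mult=2, new row 1: (0, 6, 9, 0); set L[1][0]=2
  eliminate (2,0): mult=9, new row 2: (0, 7, 8, 0); set L[2][0]=9
  eliminate (3,0): mult=9, new row 3: (0, 8, 3, 7); set L[3][0]=9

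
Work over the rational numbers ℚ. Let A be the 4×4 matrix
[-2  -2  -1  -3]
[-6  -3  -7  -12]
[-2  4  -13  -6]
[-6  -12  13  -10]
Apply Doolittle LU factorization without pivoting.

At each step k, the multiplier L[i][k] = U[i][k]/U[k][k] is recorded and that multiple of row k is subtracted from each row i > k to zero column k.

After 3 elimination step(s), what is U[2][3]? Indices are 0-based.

[col 0] pivot -2
  R1 -= 3*R0 → (0, 3, -4, -3)  (L[1][0] := 3)
  R2 -= 1*R0 → (0, 6, -12, -3)  (L[2][0] := 1)
  R3 -= 3*R0 → (0, -6, 16, -1)  (L[3][0] := 3)
[col 1] pivot 3
  R2 -= 2*R1 → (0, 0, -4, 3)  (L[2][1] := 2)
  R3 -= -2*R1 → (0, 0, 8, -7)  (L[3][1] := -2)
[col 2] pivot -4
  R3 -= -2*R2 → (0, 0, 0, -1)  (L[3][2] := -2)

U[2][3] = 3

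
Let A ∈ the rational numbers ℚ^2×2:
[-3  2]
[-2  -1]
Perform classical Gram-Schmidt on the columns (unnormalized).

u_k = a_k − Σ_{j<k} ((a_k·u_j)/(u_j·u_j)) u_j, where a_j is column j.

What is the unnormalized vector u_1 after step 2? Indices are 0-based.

Step 1: u_0 = a_0 = (-3, -2).
Step 2: u_1 = a_1 − (-4/13)·u_0 = (14/13, -21/13).

u_1 = (14/13, -21/13)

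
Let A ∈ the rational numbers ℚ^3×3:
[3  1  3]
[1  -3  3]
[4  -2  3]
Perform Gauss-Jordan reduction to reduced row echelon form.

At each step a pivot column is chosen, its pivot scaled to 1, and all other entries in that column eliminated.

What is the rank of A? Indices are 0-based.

rank = 3

pivot(0,0)=3: scale R0 → (1, 1/3, 1)
  clear (1,0): R1 −= (1)R0 → (0, -10/3, 2)
  clear (2,0): R2 −= (4)R0 → (0, -10/3, -1)
pivot(1,1)=-10/3: scale R1 → (0, 1, -3/5)
  clear (0,1): R0 −= (1/3)R1 → (1, 0, 6/5)
  clear (2,1): R2 −= (-10/3)R1 → (0, 0, -3)
pivot(2,2)=-3: scale R2 → (0, 0, 1)
  clear (0,2): R0 −= (6/5)R2 → (1, 0, 0)
  clear (1,2): R1 −= (-3/5)R2 → (0, 1, 0)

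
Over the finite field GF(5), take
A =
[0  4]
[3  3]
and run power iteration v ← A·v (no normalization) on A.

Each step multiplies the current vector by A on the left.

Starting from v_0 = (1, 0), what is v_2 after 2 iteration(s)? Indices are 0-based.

v_0 = (1, 0).
v_1 = A·v_0 = (0, 3).
v_2 = A·v_1 = (2, 4).

v_2 = (2, 4)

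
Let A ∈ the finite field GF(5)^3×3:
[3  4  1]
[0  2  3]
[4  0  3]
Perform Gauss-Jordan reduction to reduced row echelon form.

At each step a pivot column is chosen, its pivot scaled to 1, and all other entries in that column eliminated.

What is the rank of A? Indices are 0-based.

rank = 3

step 1: normalize row 0 (÷3) = (1, 3, 2)
  row 2: subtract 4×row0 = (0, 3, 0)
step 2: normalize row 1 (÷2) = (0, 1, 4)
  row 0: subtract 3×row1 = (1, 0, 0)
  row 2: subtract 3×row1 = (0, 0, 3)
step 3: normalize row 2 (÷3) = (0, 0, 1)
  row 1: subtract 4×row2 = (0, 1, 0)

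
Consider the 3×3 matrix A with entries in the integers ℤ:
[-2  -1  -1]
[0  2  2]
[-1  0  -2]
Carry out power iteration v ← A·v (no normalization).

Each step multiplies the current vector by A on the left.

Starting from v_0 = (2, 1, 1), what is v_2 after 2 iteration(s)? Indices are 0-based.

v_2 = (12, 0, 14)

v_0 = (2, 1, 1).
v_1 = A·v_0 = (-6, 4, -4).
v_2 = A·v_1 = (12, 0, 14).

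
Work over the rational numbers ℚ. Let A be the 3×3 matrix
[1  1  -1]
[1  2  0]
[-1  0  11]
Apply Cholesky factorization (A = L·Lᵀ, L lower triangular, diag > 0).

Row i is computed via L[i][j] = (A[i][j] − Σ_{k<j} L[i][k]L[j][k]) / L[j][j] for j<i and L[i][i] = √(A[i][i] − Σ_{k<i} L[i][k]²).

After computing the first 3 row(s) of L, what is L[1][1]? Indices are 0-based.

L[1][1] = 1

Step 1: L[0][0] = √(1) = 1.
  L[1][0] = (1) / L[0][0] = 1.
Step 2: L[1][1] = √(1) = 1.
  L[2][0] = (-1) / L[0][0] = -1.
  L[2][1] = (1) / L[1][1] = 1.
Step 3: L[2][2] = √(9) = 3.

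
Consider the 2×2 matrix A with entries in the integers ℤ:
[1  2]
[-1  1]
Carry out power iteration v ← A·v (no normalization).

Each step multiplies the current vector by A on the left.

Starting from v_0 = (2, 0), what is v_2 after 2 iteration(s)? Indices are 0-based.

v_2 = (-2, -4)

v_0 = (2, 0).
v_1 = A·v_0 = (2, -2).
v_2 = A·v_1 = (-2, -4).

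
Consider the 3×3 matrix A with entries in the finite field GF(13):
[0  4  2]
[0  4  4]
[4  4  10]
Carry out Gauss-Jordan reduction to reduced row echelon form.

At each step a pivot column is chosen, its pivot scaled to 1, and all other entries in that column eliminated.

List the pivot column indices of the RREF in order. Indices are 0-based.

[1] R0 <-> R2
[1] R0 /= 4  ⇒  (1, 1, 9)
[2] R1 /= 4  ⇒  (0, 1, 1)
     R0 -= 1·R1  ⇒  (1, 0, 8)
     R2 -= 4·R1  ⇒  (0, 0, 11)
[3] R2 /= 11  ⇒  (0, 0, 1)
     R0 -= 8·R2  ⇒  (1, 0, 0)
     R1 -= 1·R2  ⇒  (0, 1, 0)

pivot columns: 0, 1, 2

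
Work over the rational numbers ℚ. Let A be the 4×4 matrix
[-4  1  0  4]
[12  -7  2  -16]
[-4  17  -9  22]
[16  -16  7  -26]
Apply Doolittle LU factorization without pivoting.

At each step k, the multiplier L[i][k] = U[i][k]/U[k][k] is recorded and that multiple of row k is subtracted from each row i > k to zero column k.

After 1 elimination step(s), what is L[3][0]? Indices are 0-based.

k=0: U[0][0]=-4
  eliminate (1,0): mult=-3, new row 1: (0, -4, 2, -4); set L[1][0]=-3
  eliminate (2,0): mult=1, new row 2: (0, 16, -9, 18); set L[2][0]=1
  eliminate (3,0): mult=-4, new row 3: (0, -12, 7, -10); set L[3][0]=-4

L[3][0] = -4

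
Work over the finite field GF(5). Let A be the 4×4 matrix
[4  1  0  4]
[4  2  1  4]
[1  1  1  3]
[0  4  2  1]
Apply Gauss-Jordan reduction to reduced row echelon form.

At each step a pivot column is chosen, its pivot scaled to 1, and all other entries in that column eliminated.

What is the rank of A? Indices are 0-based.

[1] R0 /= 4  ⇒  (1, 4, 0, 1)
     R1 -= 4·R0  ⇒  (0, 1, 1, 0)
     R2 -= 1·R0  ⇒  (0, 2, 1, 2)
[2] R1 /= 1  ⇒  (0, 1, 1, 0)
     R0 -= 4·R1  ⇒  (1, 0, 1, 1)
     R2 -= 2·R1  ⇒  (0, 0, 4, 2)
     R3 -= 4·R1  ⇒  (0, 0, 3, 1)
[3] R2 /= 4  ⇒  (0, 0, 1, 3)
     R0 -= 1·R2  ⇒  (1, 0, 0, 3)
     R1 -= 1·R2  ⇒  (0, 1, 0, 2)
     R3 -= 3·R2  ⇒  (0, 0, 0, 2)
[4] R3 /= 2  ⇒  (0, 0, 0, 1)
     R0 -= 3·R3  ⇒  (1, 0, 0, 0)
     R1 -= 2·R3  ⇒  (0, 1, 0, 0)
     R2 -= 3·R3  ⇒  (0, 0, 1, 0)

rank = 4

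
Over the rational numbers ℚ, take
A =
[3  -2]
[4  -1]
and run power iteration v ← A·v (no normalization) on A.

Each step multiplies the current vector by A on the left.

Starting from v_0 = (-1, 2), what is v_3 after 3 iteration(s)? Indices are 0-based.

v_0 = (-1, 2).
v_1 = A·v_0 = (-7, -6).
v_2 = A·v_1 = (-9, -22).
v_3 = A·v_2 = (17, -14).

v_3 = (17, -14)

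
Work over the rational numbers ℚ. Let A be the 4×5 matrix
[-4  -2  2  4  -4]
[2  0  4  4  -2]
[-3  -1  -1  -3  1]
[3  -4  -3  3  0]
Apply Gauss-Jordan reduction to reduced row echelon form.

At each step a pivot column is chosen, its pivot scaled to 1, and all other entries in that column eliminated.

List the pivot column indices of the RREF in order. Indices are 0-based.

[1] R0 /= -4  ⇒  (1, 1/2, -1/2, -1, 1)
     R1 -= 2·R0  ⇒  (0, -1, 5, 6, -4)
     R2 -= -3·R0  ⇒  (0, 1/2, -5/2, -6, 4)
     R3 -= 3·R0  ⇒  (0, -11/2, -3/2, 6, -3)
[2] R1 /= -1  ⇒  (0, 1, -5, -6, 4)
     R0 -= 1/2·R1  ⇒  (1, 0, 2, 2, -1)
     R2 -= 1/2·R1  ⇒  (0, 0, 0, -3, 2)
     R3 -= -11/2·R1  ⇒  (0, 0, -29, -27, 19)
[3] R2 <-> R3
[3] R2 /= -29  ⇒  (0, 0, 1, 27/29, -19/29)
     R0 -= 2·R2  ⇒  (1, 0, 0, 4/29, 9/29)
     R1 -= -5·R2  ⇒  (0, 1, 0, -39/29, 21/29)
[4] R3 /= -3  ⇒  (0, 0, 0, 1, -2/3)
     R0 -= 4/29·R3  ⇒  (1, 0, 0, 0, 35/87)
     R1 -= -39/29·R3  ⇒  (0, 1, 0, 0, -5/29)
     R2 -= 27/29·R3  ⇒  (0, 0, 1, 0, -1/29)

pivot columns: 0, 1, 2, 3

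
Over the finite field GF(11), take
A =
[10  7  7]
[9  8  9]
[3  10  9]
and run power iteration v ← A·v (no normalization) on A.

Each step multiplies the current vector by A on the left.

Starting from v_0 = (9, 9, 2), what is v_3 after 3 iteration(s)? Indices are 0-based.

v_3 = (9, 7, 3)

v_0 = (9, 9, 2).
v_1 = A·v_0 = (2, 6, 3).
v_2 = A·v_1 = (6, 5, 5).
v_3 = A·v_2 = (9, 7, 3).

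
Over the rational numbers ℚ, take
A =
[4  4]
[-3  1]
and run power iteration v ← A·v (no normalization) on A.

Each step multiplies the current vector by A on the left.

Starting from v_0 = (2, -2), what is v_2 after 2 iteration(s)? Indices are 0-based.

v_0 = (2, -2).
v_1 = A·v_0 = (0, -8).
v_2 = A·v_1 = (-32, -8).

v_2 = (-32, -8)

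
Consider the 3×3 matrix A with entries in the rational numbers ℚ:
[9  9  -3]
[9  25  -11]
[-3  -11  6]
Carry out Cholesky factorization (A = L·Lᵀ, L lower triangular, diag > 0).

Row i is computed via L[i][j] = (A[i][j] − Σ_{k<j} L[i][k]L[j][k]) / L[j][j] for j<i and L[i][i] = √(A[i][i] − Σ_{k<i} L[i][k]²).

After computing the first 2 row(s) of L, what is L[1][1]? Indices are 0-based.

L[1][1] = 4

Step 1: L[0][0] = √(9) = 3.
  L[1][0] = (9) / L[0][0] = 3.
Step 2: L[1][1] = √(16) = 4.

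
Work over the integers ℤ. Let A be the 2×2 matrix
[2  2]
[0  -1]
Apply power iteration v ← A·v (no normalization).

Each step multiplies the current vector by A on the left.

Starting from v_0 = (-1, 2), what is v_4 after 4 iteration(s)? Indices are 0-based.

v_4 = (4, 2)

v_0 = (-1, 2).
v_1 = A·v_0 = (2, -2).
v_2 = A·v_1 = (0, 2).
v_3 = A·v_2 = (4, -2).
v_4 = A·v_3 = (4, 2).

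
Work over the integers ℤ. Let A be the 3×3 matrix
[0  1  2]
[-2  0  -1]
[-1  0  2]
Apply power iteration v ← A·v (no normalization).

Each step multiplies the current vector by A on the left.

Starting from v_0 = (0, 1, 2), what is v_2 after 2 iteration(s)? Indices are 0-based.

v_2 = (6, -14, 3)

v_0 = (0, 1, 2).
v_1 = A·v_0 = (5, -2, 4).
v_2 = A·v_1 = (6, -14, 3).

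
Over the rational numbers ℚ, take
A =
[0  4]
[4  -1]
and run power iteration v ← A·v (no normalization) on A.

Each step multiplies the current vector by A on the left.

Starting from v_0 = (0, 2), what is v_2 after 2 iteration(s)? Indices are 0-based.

v_2 = (-8, 34)

v_0 = (0, 2).
v_1 = A·v_0 = (8, -2).
v_2 = A·v_1 = (-8, 34).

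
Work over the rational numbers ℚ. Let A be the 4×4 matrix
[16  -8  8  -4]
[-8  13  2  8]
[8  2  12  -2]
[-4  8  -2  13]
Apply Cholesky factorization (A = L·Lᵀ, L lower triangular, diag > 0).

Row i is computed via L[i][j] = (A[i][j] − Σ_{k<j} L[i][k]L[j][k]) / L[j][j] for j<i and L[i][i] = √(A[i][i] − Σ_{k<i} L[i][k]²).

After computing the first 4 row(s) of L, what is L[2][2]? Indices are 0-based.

Step 1: L[0][0] = √(16) = 4.
  L[1][0] = (-8) / L[0][0] = -2.
Step 2: L[1][1] = √(9) = 3.
  L[2][0] = (8) / L[0][0] = 2.
  L[2][1] = (6) / L[1][1] = 2.
Step 3: L[2][2] = √(4) = 2.
  L[3][0] = (-4) / L[0][0] = -1.
  L[3][1] = (6) / L[1][1] = 2.
  L[3][2] = (-4) / L[2][2] = -2.
Step 4: L[3][3] = √(4) = 2.

L[2][2] = 2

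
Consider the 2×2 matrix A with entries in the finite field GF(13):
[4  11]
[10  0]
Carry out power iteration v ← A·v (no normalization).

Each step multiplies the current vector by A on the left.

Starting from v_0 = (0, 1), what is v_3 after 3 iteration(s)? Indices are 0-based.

v_3 = (8, 11)

v_0 = (0, 1).
v_1 = A·v_0 = (11, 0).
v_2 = A·v_1 = (5, 6).
v_3 = A·v_2 = (8, 11).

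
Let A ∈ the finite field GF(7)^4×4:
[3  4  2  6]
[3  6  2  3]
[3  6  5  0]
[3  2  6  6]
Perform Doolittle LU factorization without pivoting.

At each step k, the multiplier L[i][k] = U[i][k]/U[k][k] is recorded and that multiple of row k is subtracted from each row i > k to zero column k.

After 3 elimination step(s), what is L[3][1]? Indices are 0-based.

L[3][1] = 6

Step 1: pivot at (0,0) is 3.
  row1 ← row1 − (1)·row0  ⇒  L[1][0]=1, U row1=(0, 2, 0, 4)
  row2 ← row2 − (1)·row0  ⇒  L[2][0]=1, U row2=(0, 2, 3, 1)
  row3 ← row3 − (1)·row0  ⇒  L[3][0]=1, U row3=(0, 5, 4, 0)
Step 2: pivot at (1,1) is 2.
  row2 ← row2 − (1)·row1  ⇒  L[2][1]=1, U row2=(0, 0, 3, 4)
  row3 ← row3 − (6)·row1  ⇒  L[3][1]=6, U row3=(0, 0, 4, 4)
Step 3: pivot at (2,2) is 3.
  row3 ← row3 − (6)·row2  ⇒  L[3][2]=6, U row3=(0, 0, 0, 1)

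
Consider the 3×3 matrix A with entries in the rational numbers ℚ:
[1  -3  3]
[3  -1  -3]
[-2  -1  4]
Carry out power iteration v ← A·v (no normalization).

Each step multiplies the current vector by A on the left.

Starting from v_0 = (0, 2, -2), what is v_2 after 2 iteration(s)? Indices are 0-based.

v_0 = (0, 2, -2).
v_1 = A·v_0 = (-12, 4, -10).
v_2 = A·v_1 = (-54, -10, -20).

v_2 = (-54, -10, -20)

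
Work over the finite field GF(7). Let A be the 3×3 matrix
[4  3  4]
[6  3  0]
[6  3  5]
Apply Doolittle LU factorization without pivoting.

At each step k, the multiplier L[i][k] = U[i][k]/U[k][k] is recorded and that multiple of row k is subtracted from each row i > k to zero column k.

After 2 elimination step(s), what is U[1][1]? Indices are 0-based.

Step 1: pivot at (0,0) is 4.
  row1 ← row1 − (5)·row0  ⇒  L[1][0]=5, U row1=(0, 2, 1)
  row2 ← row2 − (5)·row0  ⇒  L[2][0]=5, U row2=(0, 2, 6)
Step 2: pivot at (1,1) is 2.
  row2 ← row2 − (1)·row1  ⇒  L[2][1]=1, U row2=(0, 0, 5)

U[1][1] = 2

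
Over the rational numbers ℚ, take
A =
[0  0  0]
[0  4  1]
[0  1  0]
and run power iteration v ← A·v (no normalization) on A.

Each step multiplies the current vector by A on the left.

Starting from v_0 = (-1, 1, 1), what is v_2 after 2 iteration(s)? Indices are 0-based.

v_0 = (-1, 1, 1).
v_1 = A·v_0 = (0, 5, 1).
v_2 = A·v_1 = (0, 21, 5).

v_2 = (0, 21, 5)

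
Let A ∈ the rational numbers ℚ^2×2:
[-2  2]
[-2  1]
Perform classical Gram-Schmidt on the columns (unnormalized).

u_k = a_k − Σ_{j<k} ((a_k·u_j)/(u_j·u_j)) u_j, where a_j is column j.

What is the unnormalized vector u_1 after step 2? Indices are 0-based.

u_1 = (1/2, -1/2)

Step 1: u_0 = a_0 = (-2, -2).
Step 2: u_1 = a_1 − (-3/4)·u_0 = (1/2, -1/2).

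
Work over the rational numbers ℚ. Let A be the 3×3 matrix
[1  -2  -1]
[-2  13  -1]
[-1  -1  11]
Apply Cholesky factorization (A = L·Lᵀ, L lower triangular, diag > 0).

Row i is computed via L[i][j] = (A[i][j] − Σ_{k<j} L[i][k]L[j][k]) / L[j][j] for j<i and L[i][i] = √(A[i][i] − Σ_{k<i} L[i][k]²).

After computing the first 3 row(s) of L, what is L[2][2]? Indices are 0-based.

Step 1: L[0][0] = √(1) = 1.
  L[1][0] = (-2) / L[0][0] = -2.
Step 2: L[1][1] = √(9) = 3.
  L[2][0] = (-1) / L[0][0] = -1.
  L[2][1] = (-3) / L[1][1] = -1.
Step 3: L[2][2] = √(9) = 3.

L[2][2] = 3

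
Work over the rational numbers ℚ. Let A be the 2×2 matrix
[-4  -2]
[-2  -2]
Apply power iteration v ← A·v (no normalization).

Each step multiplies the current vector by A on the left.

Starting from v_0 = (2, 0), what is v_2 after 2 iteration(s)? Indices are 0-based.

v_2 = (40, 24)

v_0 = (2, 0).
v_1 = A·v_0 = (-8, -4).
v_2 = A·v_1 = (40, 24).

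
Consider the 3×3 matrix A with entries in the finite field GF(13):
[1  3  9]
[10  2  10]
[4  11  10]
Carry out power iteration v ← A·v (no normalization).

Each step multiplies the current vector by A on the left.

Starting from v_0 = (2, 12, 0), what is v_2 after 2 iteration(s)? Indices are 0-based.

v_2 = (0, 9, 8)

v_0 = (2, 12, 0).
v_1 = A·v_0 = (12, 5, 10).
v_2 = A·v_1 = (0, 9, 8).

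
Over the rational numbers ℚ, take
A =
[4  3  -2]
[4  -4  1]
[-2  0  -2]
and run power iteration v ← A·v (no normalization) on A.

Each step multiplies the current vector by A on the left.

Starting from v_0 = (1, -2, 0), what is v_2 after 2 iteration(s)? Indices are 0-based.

v_2 = (32, -58, 8)

v_0 = (1, -2, 0).
v_1 = A·v_0 = (-2, 12, -2).
v_2 = A·v_1 = (32, -58, 8).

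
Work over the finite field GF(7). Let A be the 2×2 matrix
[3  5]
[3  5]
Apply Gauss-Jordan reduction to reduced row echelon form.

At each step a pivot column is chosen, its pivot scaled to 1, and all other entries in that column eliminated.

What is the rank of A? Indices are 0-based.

rank = 1

pivot(0,0)=3: scale R0 → (1, 4)
  clear (1,0): R1 −= (3)R0 → (0, 0)
col 1: no nonzero at/below row 1; advance.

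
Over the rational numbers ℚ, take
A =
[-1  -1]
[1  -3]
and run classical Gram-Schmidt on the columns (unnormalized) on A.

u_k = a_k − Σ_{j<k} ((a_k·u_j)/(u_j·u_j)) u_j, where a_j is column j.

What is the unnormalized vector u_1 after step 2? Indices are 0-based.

Step 1: u_0 = a_0 = (-1, 1).
Step 2: u_1 = a_1 − (-1)·u_0 = (-2, -2).

u_1 = (-2, -2)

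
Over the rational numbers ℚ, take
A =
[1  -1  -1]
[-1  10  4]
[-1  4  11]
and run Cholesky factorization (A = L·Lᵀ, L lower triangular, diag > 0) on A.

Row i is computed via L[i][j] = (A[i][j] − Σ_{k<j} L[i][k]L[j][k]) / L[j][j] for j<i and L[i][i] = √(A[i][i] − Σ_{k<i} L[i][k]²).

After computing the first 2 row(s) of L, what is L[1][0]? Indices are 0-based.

L[1][0] = -1

Step 1: L[0][0] = √(1) = 1.
  L[1][0] = (-1) / L[0][0] = -1.
Step 2: L[1][1] = √(9) = 3.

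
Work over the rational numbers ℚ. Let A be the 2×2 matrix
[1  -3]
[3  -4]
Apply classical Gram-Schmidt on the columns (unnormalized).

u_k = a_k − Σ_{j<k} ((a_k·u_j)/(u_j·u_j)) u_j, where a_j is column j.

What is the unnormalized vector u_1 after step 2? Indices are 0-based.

Step 1: u_0 = a_0 = (1, 3).
Step 2: u_1 = a_1 − (-3/2)·u_0 = (-3/2, 1/2).

u_1 = (-3/2, 1/2)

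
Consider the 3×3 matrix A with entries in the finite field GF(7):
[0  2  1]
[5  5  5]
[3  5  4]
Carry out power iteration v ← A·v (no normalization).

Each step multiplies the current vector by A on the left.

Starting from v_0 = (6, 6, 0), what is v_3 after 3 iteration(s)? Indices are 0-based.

v_0 = (6, 6, 0).
v_1 = A·v_0 = (5, 4, 6).
v_2 = A·v_1 = (0, 5, 3).
v_3 = A·v_2 = (6, 5, 2).

v_3 = (6, 5, 2)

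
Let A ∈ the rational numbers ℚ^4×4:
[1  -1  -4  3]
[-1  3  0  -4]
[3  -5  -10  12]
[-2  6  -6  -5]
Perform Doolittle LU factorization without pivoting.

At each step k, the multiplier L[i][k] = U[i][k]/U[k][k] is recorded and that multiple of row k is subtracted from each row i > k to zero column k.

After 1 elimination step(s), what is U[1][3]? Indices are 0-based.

[col 0] pivot 1
  R1 -= -1*R0 → (0, 2, -4, -1)  (L[1][0] := -1)
  R2 -= 3*R0 → (0, -2, 2, 3)  (L[2][0] := 3)
  R3 -= -2*R0 → (0, 4, -14, 1)  (L[3][0] := -2)

U[1][3] = -1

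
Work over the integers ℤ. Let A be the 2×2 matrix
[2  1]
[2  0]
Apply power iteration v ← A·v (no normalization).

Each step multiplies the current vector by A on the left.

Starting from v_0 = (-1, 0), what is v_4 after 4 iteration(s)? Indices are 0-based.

v_4 = (-44, -32)

v_0 = (-1, 0).
v_1 = A·v_0 = (-2, -2).
v_2 = A·v_1 = (-6, -4).
v_3 = A·v_2 = (-16, -12).
v_4 = A·v_3 = (-44, -32).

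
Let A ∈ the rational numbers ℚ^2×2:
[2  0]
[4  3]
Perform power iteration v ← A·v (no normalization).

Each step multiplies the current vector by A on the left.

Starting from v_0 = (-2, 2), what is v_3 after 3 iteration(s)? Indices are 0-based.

v_3 = (-16, -98)

v_0 = (-2, 2).
v_1 = A·v_0 = (-4, -2).
v_2 = A·v_1 = (-8, -22).
v_3 = A·v_2 = (-16, -98).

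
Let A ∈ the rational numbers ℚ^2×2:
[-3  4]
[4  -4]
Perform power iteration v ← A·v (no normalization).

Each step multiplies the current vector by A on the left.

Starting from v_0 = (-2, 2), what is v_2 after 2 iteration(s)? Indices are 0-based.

v_0 = (-2, 2).
v_1 = A·v_0 = (14, -16).
v_2 = A·v_1 = (-106, 120).

v_2 = (-106, 120)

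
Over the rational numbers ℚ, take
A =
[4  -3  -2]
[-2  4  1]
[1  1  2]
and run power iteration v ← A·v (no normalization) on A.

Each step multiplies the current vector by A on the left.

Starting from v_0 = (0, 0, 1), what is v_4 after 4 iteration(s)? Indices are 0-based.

v_4 = (-605, 485, -21)

v_0 = (0, 0, 1).
v_1 = A·v_0 = (-2, 1, 2).
v_2 = A·v_1 = (-15, 10, 3).
v_3 = A·v_2 = (-96, 73, 1).
v_4 = A·v_3 = (-605, 485, -21).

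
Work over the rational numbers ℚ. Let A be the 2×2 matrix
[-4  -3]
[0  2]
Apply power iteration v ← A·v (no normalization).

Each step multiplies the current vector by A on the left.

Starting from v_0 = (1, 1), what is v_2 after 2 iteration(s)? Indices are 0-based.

v_0 = (1, 1).
v_1 = A·v_0 = (-7, 2).
v_2 = A·v_1 = (22, 4).

v_2 = (22, 4)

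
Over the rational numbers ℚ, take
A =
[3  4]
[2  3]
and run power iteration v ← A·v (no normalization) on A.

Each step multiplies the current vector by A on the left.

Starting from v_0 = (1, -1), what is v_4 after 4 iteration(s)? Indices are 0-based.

v_4 = (-239, -169)

v_0 = (1, -1).
v_1 = A·v_0 = (-1, -1).
v_2 = A·v_1 = (-7, -5).
v_3 = A·v_2 = (-41, -29).
v_4 = A·v_3 = (-239, -169).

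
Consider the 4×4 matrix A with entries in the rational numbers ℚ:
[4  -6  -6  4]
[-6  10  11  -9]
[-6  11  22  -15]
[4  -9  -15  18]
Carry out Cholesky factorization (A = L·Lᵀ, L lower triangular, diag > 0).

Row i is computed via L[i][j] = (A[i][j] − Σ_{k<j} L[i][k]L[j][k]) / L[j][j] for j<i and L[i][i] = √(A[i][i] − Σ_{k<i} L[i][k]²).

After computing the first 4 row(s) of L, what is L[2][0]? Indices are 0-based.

L[2][0] = -3

Step 1: L[0][0] = √(4) = 2.
  L[1][0] = (-6) / L[0][0] = -3.
Step 2: L[1][1] = √(1) = 1.
  L[2][0] = (-6) / L[0][0] = -3.
  L[2][1] = (2) / L[1][1] = 2.
Step 3: L[2][2] = √(9) = 3.
  L[3][0] = (4) / L[0][0] = 2.
  L[3][1] = (-3) / L[1][1] = -3.
  L[3][2] = (-3) / L[2][2] = -1.
Step 4: L[3][3] = √(4) = 2.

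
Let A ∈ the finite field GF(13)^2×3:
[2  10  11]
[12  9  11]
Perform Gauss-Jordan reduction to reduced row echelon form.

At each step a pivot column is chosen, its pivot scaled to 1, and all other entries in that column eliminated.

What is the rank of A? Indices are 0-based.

rank = 2

step 1: normalize row 0 (÷2) = (1, 5, 12)
  row 1: subtract 12×row0 = (0, 1, 10)
step 2: normalize row 1 (÷1) = (0, 1, 10)
  row 0: subtract 5×row1 = (1, 0, 1)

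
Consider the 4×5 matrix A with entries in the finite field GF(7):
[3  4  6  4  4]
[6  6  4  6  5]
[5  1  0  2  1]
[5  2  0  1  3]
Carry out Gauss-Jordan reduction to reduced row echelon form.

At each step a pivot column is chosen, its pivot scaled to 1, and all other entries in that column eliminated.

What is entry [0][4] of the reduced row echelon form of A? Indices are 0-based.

M[0][4] = 5

pivot(0,0)=3: scale R0 → (1, 6, 2, 6, 6)
  clear (1,0): R1 −= (6)R0 → (0, 5, 6, 5, 4)
  clear (2,0): R2 −= (5)R0 → (0, 6, 4, 0, 6)
  clear (3,0): R3 −= (5)R0 → (0, 0, 4, 6, 1)
pivot(1,1)=5: scale R1 → (0, 1, 4, 1, 5)
  clear (0,1): R0 −= (6)R1 → (1, 0, 6, 0, 4)
  clear (2,1): R2 −= (6)R1 → (0, 0, 1, 1, 4)
pivot(2,2)=1: scale R2 → (0, 0, 1, 1, 4)
  clear (0,2): R0 −= (6)R2 → (1, 0, 0, 1, 1)
  clear (1,2): R1 −= (4)R2 → (0, 1, 0, 4, 3)
  clear (3,2): R3 −= (4)R2 → (0, 0, 0, 2, 6)
pivot(3,3)=2: scale R3 → (0, 0, 0, 1, 3)
  clear (0,3): R0 −= (1)R3 → (1, 0, 0, 0, 5)
  clear (1,3): R1 −= (4)R3 → (0, 1, 0, 0, 5)
  clear (2,3): R2 −= (1)R3 → (0, 0, 1, 0, 1)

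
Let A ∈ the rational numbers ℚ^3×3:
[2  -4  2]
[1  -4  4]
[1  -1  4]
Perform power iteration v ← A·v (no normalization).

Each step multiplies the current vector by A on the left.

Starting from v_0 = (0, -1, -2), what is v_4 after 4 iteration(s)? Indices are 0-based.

v_0 = (0, -1, -2).
v_1 = A·v_0 = (0, -4, -7).
v_2 = A·v_1 = (2, -12, -24).
v_3 = A·v_2 = (4, -46, -82).
v_4 = A·v_3 = (28, -140, -278).

v_4 = (28, -140, -278)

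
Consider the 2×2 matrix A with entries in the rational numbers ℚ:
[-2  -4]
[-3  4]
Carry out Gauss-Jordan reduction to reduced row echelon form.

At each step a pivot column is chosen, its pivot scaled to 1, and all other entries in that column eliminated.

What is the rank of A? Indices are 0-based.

rank = 2

[1] R0 /= -2  ⇒  (1, 2)
     R1 -= -3·R0  ⇒  (0, 10)
[2] R1 /= 10  ⇒  (0, 1)
     R0 -= 2·R1  ⇒  (1, 0)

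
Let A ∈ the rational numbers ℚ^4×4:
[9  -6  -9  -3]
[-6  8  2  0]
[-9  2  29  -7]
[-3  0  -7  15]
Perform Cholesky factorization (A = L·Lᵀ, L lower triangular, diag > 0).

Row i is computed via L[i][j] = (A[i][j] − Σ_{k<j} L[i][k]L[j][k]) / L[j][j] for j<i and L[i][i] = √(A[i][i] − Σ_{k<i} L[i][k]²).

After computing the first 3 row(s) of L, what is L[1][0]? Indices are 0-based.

L[1][0] = -2

Step 1: L[0][0] = √(9) = 3.
  L[1][0] = (-6) / L[0][0] = -2.
Step 2: L[1][1] = √(4) = 2.
  L[2][0] = (-9) / L[0][0] = -3.
  L[2][1] = (-4) / L[1][1] = -2.
Step 3: L[2][2] = √(16) = 4.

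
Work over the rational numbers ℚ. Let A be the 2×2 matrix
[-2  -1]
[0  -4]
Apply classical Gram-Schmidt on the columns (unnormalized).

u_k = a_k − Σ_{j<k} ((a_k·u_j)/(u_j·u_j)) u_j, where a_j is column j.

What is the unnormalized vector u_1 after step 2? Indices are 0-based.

u_1 = (0, -4)

Step 1: u_0 = a_0 = (-2, 0).
Step 2: u_1 = a_1 − (1/2)·u_0 = (0, -4).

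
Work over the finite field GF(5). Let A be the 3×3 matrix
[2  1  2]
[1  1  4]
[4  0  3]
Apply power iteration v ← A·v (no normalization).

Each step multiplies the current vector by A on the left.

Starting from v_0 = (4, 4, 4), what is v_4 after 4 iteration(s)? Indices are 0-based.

v_4 = (4, 4, 2)

v_0 = (4, 4, 4).
v_1 = A·v_0 = (0, 4, 3).
v_2 = A·v_1 = (0, 1, 4).
v_3 = A·v_2 = (4, 2, 2).
v_4 = A·v_3 = (4, 4, 2).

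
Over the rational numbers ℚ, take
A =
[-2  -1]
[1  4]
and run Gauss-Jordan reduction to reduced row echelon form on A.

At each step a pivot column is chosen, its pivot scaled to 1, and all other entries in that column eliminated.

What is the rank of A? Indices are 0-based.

rank = 2

[1] R0 /= -2  ⇒  (1, 1/2)
     R1 -= 1·R0  ⇒  (0, 7/2)
[2] R1 /= 7/2  ⇒  (0, 1)
     R0 -= 1/2·R1  ⇒  (1, 0)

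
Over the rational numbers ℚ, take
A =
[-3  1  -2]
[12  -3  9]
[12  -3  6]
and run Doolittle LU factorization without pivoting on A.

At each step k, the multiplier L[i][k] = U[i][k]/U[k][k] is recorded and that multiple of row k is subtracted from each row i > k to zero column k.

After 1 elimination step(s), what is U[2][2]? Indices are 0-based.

[col 0] pivot -3
  R1 -= -4*R0 → (0, 1, 1)  (L[1][0] := -4)
  R2 -= -4*R0 → (0, 1, -2)  (L[2][0] := -4)

U[2][2] = -2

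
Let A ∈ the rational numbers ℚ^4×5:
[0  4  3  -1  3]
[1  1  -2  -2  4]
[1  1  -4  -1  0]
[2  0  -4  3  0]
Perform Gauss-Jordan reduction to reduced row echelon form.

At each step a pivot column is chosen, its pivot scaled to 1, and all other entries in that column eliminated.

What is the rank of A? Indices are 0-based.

rank = 4

[1] R0 <-> R1
[1] R0 /= 1  ⇒  (1, 1, -2, -2, 4)
     R2 -= 1·R0  ⇒  (0, 0, -2, 1, -4)
     R3 -= 2·R0  ⇒  (0, -2, 0, 7, -8)
[2] R1 /= 4  ⇒  (0, 1, 3/4, -1/4, 3/4)
     R0 -= 1·R1  ⇒  (1, 0, -11/4, -7/4, 13/4)
     R3 -= -2·R1  ⇒  (0, 0, 3/2, 13/2, -13/2)
[3] R2 /= -2  ⇒  (0, 0, 1, -1/2, 2)
     R0 -= -11/4·R2  ⇒  (1, 0, 0, -25/8, 35/4)
     R1 -= 3/4·R2  ⇒  (0, 1, 0, 1/8, -3/4)
     R3 -= 3/2·R2  ⇒  (0, 0, 0, 29/4, -19/2)
[4] R3 /= 29/4  ⇒  (0, 0, 0, 1, -38/29)
     R0 -= -25/8·R3  ⇒  (1, 0, 0, 0, 135/29)
     R1 -= 1/8·R3  ⇒  (0, 1, 0, 0, -17/29)
     R2 -= -1/2·R3  ⇒  (0, 0, 1, 0, 39/29)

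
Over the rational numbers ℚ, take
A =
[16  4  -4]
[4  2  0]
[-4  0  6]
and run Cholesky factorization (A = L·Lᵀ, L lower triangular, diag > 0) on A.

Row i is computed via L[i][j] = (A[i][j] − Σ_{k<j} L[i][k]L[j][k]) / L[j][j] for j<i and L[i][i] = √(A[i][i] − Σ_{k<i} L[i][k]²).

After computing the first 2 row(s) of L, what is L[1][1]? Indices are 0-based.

L[1][1] = 1

Step 1: L[0][0] = √(16) = 4.
  L[1][0] = (4) / L[0][0] = 1.
Step 2: L[1][1] = √(1) = 1.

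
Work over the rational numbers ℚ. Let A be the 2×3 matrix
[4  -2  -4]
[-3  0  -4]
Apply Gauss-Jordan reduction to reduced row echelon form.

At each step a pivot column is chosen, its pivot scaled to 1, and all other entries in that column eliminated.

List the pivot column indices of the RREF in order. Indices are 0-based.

pivot columns: 0, 1

pivot(0,0)=4: scale R0 → (1, -1/2, -1)
  clear (1,0): R1 −= (-3)R0 → (0, -3/2, -7)
pivot(1,1)=-3/2: scale R1 → (0, 1, 14/3)
  clear (0,1): R0 −= (-1/2)R1 → (1, 0, 4/3)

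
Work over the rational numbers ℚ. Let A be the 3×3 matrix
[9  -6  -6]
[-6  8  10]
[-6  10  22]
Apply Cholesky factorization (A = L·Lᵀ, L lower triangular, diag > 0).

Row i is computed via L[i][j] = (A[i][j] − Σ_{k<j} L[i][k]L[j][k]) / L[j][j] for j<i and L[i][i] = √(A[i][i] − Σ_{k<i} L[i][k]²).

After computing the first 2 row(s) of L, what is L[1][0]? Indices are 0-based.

L[1][0] = -2

Step 1: L[0][0] = √(9) = 3.
  L[1][0] = (-6) / L[0][0] = -2.
Step 2: L[1][1] = √(4) = 2.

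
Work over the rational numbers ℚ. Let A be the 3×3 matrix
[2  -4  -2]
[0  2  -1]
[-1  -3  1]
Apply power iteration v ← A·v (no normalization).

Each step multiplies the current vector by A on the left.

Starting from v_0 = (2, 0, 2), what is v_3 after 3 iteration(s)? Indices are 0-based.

v_0 = (2, 0, 2).
v_1 = A·v_0 = (0, -2, 0).
v_2 = A·v_1 = (8, -4, 6).
v_3 = A·v_2 = (20, -14, 10).

v_3 = (20, -14, 10)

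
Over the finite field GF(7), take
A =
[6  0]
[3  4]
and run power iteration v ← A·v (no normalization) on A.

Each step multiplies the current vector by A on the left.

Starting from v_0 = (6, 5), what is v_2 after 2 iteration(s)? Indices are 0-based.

v_0 = (6, 5).
v_1 = A·v_0 = (1, 3).
v_2 = A·v_1 = (6, 1).

v_2 = (6, 1)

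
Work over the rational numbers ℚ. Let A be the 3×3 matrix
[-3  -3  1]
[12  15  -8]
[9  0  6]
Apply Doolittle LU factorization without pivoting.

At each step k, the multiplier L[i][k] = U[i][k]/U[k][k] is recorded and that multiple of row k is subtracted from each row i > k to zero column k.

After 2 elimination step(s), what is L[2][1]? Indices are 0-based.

Step 1: pivot at (0,0) is -3.
  row1 ← row1 − (-4)·row0  ⇒  L[1][0]=-4, U row1=(0, 3, -4)
  row2 ← row2 − (-3)·row0  ⇒  L[2][0]=-3, U row2=(0, -9, 9)
Step 2: pivot at (1,1) is 3.
  row2 ← row2 − (-3)·row1  ⇒  L[2][1]=-3, U row2=(0, 0, -3)

L[2][1] = -3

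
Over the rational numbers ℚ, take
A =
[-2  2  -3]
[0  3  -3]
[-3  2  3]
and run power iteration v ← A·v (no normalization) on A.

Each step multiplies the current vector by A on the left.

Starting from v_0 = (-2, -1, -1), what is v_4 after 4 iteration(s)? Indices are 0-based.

v_4 = (-49, 90, -123)

v_0 = (-2, -1, -1).
v_1 = A·v_0 = (5, 0, 1).
v_2 = A·v_1 = (-13, -3, -12).
v_3 = A·v_2 = (56, 27, -3).
v_4 = A·v_3 = (-49, 90, -123).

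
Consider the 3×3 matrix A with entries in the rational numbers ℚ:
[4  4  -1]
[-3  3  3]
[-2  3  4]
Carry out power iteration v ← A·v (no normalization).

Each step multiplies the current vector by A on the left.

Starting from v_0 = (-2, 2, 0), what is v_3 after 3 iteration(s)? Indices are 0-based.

v_3 = (340, 312, 426)

v_0 = (-2, 2, 0).
v_1 = A·v_0 = (0, 12, 10).
v_2 = A·v_1 = (38, 66, 76).
v_3 = A·v_2 = (340, 312, 426).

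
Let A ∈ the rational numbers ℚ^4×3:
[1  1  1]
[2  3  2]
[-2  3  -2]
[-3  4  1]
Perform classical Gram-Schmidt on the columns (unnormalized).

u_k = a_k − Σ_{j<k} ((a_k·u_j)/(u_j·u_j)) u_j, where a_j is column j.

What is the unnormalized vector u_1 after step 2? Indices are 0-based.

Step 1: u_0 = a_0 = (1, 2, -2, -3).
Step 2: u_1 = a_1 − (-11/18)·u_0 = (29/18, 38/9, 16/9, 13/6).

u_1 = (29/18, 38/9, 16/9, 13/6)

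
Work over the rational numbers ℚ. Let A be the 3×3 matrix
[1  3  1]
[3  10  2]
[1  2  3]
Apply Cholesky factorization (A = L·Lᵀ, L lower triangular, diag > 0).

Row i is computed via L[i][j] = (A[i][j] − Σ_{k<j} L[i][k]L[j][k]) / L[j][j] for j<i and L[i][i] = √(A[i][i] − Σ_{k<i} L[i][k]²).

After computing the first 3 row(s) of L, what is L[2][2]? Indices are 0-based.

Step 1: L[0][0] = √(1) = 1.
  L[1][0] = (3) / L[0][0] = 3.
Step 2: L[1][1] = √(1) = 1.
  L[2][0] = (1) / L[0][0] = 1.
  L[2][1] = (-1) / L[1][1] = -1.
Step 3: L[2][2] = √(1) = 1.

L[2][2] = 1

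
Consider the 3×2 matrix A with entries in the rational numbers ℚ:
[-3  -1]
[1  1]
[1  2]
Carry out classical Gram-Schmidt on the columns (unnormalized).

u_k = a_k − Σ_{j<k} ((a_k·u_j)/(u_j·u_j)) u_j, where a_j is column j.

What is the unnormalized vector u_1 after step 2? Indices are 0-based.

u_1 = (7/11, 5/11, 16/11)

Step 1: u_0 = a_0 = (-3, 1, 1).
Step 2: u_1 = a_1 − (6/11)·u_0 = (7/11, 5/11, 16/11).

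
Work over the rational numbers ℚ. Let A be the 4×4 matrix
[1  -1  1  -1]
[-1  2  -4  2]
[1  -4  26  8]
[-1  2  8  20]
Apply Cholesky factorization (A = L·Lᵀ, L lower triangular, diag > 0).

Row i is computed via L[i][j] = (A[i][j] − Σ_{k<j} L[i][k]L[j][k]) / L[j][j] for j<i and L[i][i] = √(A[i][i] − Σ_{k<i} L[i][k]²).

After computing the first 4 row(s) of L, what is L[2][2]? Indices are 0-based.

Step 1: L[0][0] = √(1) = 1.
  L[1][0] = (-1) / L[0][0] = -1.
Step 2: L[1][1] = √(1) = 1.
  L[2][0] = (1) / L[0][0] = 1.
  L[2][1] = (-3) / L[1][1] = -3.
Step 3: L[2][2] = √(16) = 4.
  L[3][0] = (-1) / L[0][0] = -1.
  L[3][1] = (1) / L[1][1] = 1.
  L[3][2] = (12) / L[2][2] = 3.
Step 4: L[3][3] = √(9) = 3.

L[2][2] = 4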